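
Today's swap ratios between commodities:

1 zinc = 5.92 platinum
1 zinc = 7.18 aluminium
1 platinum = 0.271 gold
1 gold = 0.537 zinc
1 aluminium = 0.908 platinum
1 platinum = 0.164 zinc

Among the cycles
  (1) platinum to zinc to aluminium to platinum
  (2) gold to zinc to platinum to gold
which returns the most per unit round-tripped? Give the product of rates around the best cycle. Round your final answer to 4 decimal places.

1.0692

(1) 0.164 × 7.18 × 0.908 = 1.06919
(2) 0.537 × 5.92 × 0.271 = 0.86152
Highest is cycle (1) at 1.0692 (>1, arbitrage).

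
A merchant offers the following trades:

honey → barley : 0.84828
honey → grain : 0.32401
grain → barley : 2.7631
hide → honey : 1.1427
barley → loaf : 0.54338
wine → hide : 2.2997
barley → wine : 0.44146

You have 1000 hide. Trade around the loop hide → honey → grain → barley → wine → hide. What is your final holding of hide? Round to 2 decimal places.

1000 hide × 1.1427 = 1142.7 honey
1142.7 honey × 0.32401 = 370.246227 grain
370.246227 grain × 2.7631 = 1023.0273498237 barley
1023.0273498237 barley × 0.44146 = 451.625653853170602 wine
451.625653853170602 wine × 2.2997 = 1038.6035161661364334194 hide

1038.60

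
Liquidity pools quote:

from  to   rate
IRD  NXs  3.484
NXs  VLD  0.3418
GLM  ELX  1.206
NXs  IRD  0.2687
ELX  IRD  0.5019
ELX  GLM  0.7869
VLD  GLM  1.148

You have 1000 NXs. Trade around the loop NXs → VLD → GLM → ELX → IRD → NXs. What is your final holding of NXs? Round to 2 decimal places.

1000 NXs × 0.3418 = 341.8 VLD
341.8 VLD × 1.148 = 392.3864 GLM
392.3864 GLM × 1.206 = 473.2179984 ELX
473.2179984 ELX × 0.5019 = 237.50811339696 IRD
237.50811339696 IRD × 3.484 = 827.47826707500864 NXs

827.48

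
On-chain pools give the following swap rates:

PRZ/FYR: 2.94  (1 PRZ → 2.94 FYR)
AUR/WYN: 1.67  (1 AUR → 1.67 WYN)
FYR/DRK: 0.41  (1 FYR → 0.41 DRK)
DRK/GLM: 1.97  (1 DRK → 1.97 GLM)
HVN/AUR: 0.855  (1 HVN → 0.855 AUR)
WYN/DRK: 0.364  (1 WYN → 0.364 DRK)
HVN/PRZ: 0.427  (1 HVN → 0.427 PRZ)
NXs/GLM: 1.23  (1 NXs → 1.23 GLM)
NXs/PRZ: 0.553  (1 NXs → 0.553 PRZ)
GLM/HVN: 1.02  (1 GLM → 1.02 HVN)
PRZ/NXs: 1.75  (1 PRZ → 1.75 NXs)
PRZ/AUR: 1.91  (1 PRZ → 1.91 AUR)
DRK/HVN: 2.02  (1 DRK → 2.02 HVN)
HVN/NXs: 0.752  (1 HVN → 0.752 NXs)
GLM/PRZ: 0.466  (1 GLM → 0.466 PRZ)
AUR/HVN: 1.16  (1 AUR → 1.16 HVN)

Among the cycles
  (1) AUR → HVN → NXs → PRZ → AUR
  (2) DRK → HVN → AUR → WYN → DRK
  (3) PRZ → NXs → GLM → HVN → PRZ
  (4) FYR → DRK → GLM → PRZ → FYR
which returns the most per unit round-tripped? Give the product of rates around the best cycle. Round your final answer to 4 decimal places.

1.1066

(1) 1.16 × 0.752 × 0.553 × 1.91 = 0.92137
(2) 2.02 × 0.855 × 1.67 × 0.364 = 1.04987
(3) 1.75 × 1.23 × 1.02 × 0.427 = 0.93750
(4) 0.41 × 1.97 × 0.466 × 2.94 = 1.10658
Highest is cycle (4) at 1.1066 (>1, arbitrage).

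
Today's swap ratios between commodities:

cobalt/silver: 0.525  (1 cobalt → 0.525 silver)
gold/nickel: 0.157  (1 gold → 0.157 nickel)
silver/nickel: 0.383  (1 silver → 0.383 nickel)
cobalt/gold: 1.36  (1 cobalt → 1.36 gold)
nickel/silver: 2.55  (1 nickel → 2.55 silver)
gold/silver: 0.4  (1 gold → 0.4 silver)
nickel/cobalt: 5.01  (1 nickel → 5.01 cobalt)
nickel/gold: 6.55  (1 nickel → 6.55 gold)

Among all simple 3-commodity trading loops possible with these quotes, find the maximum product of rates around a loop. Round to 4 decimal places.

gold→nickel→cobalt→gold: 0.157 × 5.01 × 1.36 = 1.06974
silver→nickel→cobalt→silver: 0.383 × 5.01 × 0.525 = 1.00739
silver→nickel→gold→silver: 0.383 × 6.55 × 0.4 = 1.00346
Maximum is gold→nickel→cobalt→gold at 1.0697; arbitrage exists.

1.0697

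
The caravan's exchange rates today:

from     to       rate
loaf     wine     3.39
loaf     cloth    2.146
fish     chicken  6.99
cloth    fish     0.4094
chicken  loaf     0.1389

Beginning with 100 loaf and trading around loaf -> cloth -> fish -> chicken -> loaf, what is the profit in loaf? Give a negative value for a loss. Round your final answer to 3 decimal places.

-14.698

100 loaf × 2.146 = 214.6 cloth
214.6 cloth × 0.4094 = 87.85724 fish
87.85724 fish × 6.99 = 614.1221076 chicken
614.1221076 chicken × 0.1389 = 85.30156074564 loaf
Net change: 85.30156074564 − 100 = -14.69843925436 loaf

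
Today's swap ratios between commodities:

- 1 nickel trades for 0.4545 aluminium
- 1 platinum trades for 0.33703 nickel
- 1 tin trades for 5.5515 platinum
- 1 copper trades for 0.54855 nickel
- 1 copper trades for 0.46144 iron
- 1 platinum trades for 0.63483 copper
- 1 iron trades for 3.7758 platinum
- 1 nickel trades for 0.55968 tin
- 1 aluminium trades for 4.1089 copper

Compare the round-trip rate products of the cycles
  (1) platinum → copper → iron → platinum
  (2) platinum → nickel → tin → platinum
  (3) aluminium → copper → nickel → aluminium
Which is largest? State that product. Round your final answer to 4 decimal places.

1.1061

(1) 0.63483 × 0.46144 × 3.7758 = 1.10607
(2) 0.33703 × 0.55968 × 5.5515 = 1.04717
(3) 4.1089 × 0.54855 × 0.4545 = 1.02441
Highest is cycle (1) at 1.1061 (>1, arbitrage).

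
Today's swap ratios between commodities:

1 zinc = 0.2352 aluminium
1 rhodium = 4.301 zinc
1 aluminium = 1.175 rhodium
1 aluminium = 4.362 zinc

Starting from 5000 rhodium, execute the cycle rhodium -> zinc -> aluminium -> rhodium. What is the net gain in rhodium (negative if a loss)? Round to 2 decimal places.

5000 rhodium × 4.301 = 21505 zinc
21505 zinc × 0.2352 = 5057.976 aluminium
5057.976 aluminium × 1.175 = 5943.1218 rhodium
Net change: 5943.1218 − 5000 = 943.1218 rhodium

943.12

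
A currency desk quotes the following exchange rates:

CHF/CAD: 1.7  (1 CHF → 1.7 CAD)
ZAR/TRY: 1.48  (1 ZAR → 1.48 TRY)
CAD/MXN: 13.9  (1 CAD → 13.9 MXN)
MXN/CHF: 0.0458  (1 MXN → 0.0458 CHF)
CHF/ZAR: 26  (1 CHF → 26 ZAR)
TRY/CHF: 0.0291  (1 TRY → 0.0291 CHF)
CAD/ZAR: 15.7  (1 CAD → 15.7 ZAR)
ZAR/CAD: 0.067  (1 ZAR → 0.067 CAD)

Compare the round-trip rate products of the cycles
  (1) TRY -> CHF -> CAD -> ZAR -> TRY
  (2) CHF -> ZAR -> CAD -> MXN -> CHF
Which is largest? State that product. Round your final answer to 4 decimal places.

1.1495

(1) 0.0291 × 1.7 × 15.7 × 1.48 = 1.14948
(2) 26 × 0.067 × 13.9 × 0.0458 = 1.10899
Highest is cycle (1) at 1.1495 (>1, arbitrage).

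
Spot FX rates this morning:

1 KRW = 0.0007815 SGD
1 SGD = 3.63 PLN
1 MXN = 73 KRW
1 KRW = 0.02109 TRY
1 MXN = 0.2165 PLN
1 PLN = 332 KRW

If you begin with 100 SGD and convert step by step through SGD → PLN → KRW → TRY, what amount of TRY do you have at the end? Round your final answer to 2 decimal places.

2541.68

100 SGD × 3.63 = 363 PLN
363 PLN × 332 = 120516 KRW
120516 KRW × 0.02109 = 2541.68244 TRY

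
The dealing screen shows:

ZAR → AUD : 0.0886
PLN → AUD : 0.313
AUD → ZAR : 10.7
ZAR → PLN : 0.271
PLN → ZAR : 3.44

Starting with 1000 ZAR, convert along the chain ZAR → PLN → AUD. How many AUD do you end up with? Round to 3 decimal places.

1000 ZAR × 0.271 = 271 PLN
271 PLN × 0.313 = 84.823 AUD

84.823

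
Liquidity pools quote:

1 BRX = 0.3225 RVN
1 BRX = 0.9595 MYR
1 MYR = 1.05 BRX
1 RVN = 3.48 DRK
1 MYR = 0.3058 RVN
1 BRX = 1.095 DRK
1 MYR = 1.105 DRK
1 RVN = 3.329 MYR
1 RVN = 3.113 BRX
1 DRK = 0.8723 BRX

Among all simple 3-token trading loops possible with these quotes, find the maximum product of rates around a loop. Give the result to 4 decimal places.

BRX→RVN→MYR→BRX: 0.3225 × 3.329 × 1.05 = 1.12728
BRX→RVN→DRK→BRX: 0.3225 × 3.48 × 0.8723 = 0.97898
BRX→MYR→DRK→BRX: 0.9595 × 1.105 × 0.8723 = 0.92485
BRX→MYR→RVN→BRX: 0.9595 × 0.3058 × 3.113 = 0.91340
Maximum is BRX→RVN→MYR→BRX at 1.1273; arbitrage exists.

1.1273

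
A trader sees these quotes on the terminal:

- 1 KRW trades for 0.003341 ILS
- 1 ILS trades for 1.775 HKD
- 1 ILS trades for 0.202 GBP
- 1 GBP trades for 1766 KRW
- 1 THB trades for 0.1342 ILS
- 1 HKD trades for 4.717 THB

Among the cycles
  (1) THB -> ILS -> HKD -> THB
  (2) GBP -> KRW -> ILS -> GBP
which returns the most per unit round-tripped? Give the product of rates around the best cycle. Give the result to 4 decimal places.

1.1918

(1) 0.1342 × 1.775 × 4.717 = 1.12361
(2) 1766 × 0.003341 × 0.202 = 1.19184
Highest is cycle (2) at 1.1918 (>1, arbitrage).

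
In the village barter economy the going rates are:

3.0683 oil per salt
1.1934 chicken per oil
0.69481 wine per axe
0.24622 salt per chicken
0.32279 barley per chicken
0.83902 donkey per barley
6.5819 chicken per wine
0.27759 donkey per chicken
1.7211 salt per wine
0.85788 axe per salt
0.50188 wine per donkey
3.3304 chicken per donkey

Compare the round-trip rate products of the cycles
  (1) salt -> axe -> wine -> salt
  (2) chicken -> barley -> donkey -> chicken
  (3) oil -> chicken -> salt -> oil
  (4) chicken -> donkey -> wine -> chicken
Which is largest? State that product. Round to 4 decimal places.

1.0259

(1) 0.85788 × 0.69481 × 1.7211 = 1.02589
(2) 0.32279 × 0.83902 × 3.3304 = 0.90196
(3) 1.1934 × 0.24622 × 3.0683 = 0.90159
(4) 0.27759 × 0.50188 × 6.5819 = 0.91697
Highest is cycle (1) at 1.0259 (>1, arbitrage).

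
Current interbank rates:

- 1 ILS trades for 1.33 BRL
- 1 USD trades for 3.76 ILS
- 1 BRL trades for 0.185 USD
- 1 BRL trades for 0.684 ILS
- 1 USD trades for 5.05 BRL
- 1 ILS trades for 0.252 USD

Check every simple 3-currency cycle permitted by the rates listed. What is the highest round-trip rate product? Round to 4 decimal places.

0.9251

ILS→BRL→USD→ILS: 1.33 × 0.185 × 3.76 = 0.92515
ILS→USD→BRL→ILS: 0.252 × 5.05 × 0.684 = 0.87046
Maximum is ILS→BRL→USD→ILS at 0.9251; no arbitrage — every cycle loses value.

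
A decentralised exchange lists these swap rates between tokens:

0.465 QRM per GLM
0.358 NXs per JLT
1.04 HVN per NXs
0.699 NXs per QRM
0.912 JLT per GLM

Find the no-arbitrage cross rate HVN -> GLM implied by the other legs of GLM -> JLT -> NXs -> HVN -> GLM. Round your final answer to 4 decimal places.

2.9450

Known legs of the cycle: 0.912 × 0.358 × 1.04 = 0.33955584
For no arbitrage the full-cycle product must be 1, so the missing rate is 1 / 0.33955584 ≈ 2.945024.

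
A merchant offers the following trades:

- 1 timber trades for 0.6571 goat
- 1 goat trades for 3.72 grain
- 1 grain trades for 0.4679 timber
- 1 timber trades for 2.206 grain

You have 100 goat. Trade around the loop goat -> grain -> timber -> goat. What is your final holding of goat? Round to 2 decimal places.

100 goat × 3.72 = 372 grain
372 grain × 0.4679 = 174.0588 timber
174.0588 timber × 0.6571 = 114.37403748 goat

114.37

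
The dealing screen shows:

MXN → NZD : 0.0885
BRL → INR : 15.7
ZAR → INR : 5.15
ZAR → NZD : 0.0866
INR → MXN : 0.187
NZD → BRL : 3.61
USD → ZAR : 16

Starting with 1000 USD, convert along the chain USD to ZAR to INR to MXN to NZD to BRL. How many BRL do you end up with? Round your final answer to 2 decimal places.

1000 USD × 16 = 16000 ZAR
16000 ZAR × 5.15 = 82400 INR
82400 INR × 0.187 = 15408.8 MXN
15408.8 MXN × 0.0885 = 1363.6788 NZD
1363.6788 NZD × 3.61 = 4922.880468 BRL

4922.88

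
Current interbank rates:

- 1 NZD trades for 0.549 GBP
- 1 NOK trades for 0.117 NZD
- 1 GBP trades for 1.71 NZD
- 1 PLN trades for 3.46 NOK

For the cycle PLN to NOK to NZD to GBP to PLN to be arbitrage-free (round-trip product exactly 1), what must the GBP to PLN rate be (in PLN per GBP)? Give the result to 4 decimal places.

Known legs of the cycle: 3.46 × 0.117 × 0.549 = 0.22224618
For no arbitrage the full-cycle product must be 1, so the missing rate is 1 / 0.22224618 ≈ 4.499515.

4.4995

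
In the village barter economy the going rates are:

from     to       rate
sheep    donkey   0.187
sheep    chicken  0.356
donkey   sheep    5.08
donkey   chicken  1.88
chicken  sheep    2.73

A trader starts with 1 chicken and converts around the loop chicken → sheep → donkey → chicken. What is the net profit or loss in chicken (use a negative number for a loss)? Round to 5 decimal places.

-0.04024

1 chicken × 2.73 = 2.73 sheep
2.73 sheep × 0.187 = 0.51051 donkey
0.51051 donkey × 1.88 = 0.9597588 chicken
Net change: 0.9597588 − 1 = -0.0402412 chicken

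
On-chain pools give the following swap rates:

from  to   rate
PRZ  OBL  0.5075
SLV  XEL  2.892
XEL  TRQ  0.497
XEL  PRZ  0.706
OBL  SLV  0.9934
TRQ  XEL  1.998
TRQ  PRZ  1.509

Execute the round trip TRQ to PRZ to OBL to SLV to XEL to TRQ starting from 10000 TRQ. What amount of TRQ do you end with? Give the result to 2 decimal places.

10934.63

10000 TRQ × 1.509 = 15090 PRZ
15090 PRZ × 0.5075 = 7658.175 OBL
7658.175 OBL × 0.9934 = 7607.631045 SLV
7607.631045 SLV × 2.892 = 22001.26898214 XEL
22001.26898214 XEL × 0.497 = 10934.63068412358 TRQ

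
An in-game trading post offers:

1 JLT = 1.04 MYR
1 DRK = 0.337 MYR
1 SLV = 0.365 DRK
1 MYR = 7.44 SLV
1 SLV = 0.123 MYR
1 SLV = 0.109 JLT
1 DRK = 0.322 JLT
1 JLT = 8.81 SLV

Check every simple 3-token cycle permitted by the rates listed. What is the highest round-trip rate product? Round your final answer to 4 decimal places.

1.0354

DRK→JLT→SLV→DRK: 0.322 × 8.81 × 0.365 = 1.03544
MYR→SLV→DRK→MYR: 7.44 × 0.365 × 0.337 = 0.91516
MYR→SLV→JLT→MYR: 7.44 × 0.109 × 1.04 = 0.84340
Maximum is DRK→JLT→SLV→DRK at 1.0354; arbitrage exists.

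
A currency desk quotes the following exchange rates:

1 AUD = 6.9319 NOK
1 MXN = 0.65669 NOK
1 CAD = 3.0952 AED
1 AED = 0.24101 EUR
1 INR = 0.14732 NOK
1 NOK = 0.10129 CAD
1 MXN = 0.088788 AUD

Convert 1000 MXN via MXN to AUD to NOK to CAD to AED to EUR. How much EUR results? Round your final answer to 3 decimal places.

1000 MXN × 0.088788 = 88.788 AUD
88.788 AUD × 6.9319 = 615.4695372 NOK
615.4695372 NOK × 0.10129 = 62.340909422988 CAD
62.340909422988 CAD × 3.0952 = 192.9575828460324576 AED
192.9575828460324576 AED × 0.24101 = 46.504707041722282606176 EUR

46.505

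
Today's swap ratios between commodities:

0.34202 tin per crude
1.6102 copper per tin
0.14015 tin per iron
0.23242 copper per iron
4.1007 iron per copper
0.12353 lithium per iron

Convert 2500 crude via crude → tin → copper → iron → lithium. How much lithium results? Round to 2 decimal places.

2500 crude × 0.34202 = 855.05 tin
855.05 tin × 1.6102 = 1376.80151 copper
1376.80151 copper × 4.1007 = 5645.849952057 iron
5645.849952057 iron × 0.12353 = 697.43184457760121 lithium

697.43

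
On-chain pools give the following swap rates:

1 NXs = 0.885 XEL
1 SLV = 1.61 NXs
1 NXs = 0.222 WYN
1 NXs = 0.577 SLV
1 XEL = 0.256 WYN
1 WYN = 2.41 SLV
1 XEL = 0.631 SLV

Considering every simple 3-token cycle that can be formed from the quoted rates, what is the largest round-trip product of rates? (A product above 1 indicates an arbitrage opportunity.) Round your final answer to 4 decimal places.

XEL→SLV→NXs→XEL: 0.631 × 1.61 × 0.885 = 0.89908
WYN→SLV→NXs→WYN: 2.41 × 1.61 × 0.222 = 0.86138
Maximum is XEL→SLV→NXs→XEL at 0.8991; no arbitrage — every cycle loses value.

0.8991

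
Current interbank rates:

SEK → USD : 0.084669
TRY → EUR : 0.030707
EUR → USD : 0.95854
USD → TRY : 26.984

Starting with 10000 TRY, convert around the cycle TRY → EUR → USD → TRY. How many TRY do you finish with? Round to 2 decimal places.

7942.44

10000 TRY × 0.030707 = 307.07 EUR
307.07 EUR × 0.95854 = 294.3388778 USD
294.3388778 USD × 26.984 = 7942.4402785552 TRY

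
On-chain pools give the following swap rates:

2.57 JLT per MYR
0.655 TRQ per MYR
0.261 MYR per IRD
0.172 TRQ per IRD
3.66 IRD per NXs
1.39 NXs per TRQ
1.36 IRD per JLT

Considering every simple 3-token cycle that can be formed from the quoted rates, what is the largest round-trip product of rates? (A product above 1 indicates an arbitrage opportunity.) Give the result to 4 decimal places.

0.9122

IRD→MYR→JLT→IRD: 0.261 × 2.57 × 1.36 = 0.91225
IRD→TRQ→NXs→IRD: 0.172 × 1.39 × 3.66 = 0.87503
Maximum is IRD→MYR→JLT→IRD at 0.9122; no arbitrage — every cycle loses value.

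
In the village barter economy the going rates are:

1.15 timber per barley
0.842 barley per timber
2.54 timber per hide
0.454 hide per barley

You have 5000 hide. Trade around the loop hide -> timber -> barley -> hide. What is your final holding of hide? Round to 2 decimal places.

4854.80

5000 hide × 2.54 = 12700 timber
12700 timber × 0.842 = 10693.4 barley
10693.4 barley × 0.454 = 4854.8036 hide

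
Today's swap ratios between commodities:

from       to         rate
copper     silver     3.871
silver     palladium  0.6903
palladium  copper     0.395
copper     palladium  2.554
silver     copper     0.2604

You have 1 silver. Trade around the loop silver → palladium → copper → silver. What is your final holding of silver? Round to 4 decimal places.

1.0555

1 silver × 0.6903 = 0.6903 palladium
0.6903 palladium × 0.395 = 0.2726685 copper
0.2726685 copper × 3.871 = 1.0554997635 silver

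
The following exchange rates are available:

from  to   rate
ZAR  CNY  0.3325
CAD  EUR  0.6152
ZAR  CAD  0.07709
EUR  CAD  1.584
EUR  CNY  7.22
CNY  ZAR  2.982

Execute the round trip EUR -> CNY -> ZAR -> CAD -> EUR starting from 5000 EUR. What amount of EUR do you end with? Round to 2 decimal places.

5105.39

5000 EUR × 7.22 = 36100 CNY
36100 CNY × 2.982 = 107650.2 ZAR
107650.2 ZAR × 0.07709 = 8298.753918 CAD
8298.753918 CAD × 0.6152 = 5105.3934103536 EUR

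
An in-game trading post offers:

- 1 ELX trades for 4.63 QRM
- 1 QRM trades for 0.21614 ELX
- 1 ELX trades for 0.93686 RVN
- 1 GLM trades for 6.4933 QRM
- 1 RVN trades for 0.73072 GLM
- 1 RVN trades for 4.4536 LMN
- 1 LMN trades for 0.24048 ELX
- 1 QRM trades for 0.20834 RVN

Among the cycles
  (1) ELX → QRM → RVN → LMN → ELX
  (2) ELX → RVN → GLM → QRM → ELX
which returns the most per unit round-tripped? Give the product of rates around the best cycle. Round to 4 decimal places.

(1) 4.63 × 0.20834 × 4.4536 × 0.24048 = 1.03310
(2) 0.93686 × 0.73072 × 6.4933 × 0.21614 = 0.96079
Highest is cycle (1) at 1.0331 (>1, arbitrage).

1.0331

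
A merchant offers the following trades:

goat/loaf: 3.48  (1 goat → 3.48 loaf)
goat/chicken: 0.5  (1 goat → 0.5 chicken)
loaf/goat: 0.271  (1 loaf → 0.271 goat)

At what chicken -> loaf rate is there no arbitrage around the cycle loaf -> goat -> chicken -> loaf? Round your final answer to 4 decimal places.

Known legs of the cycle: 0.271 × 0.5 = 0.1355
For no arbitrage the full-cycle product must be 1, so the missing rate is 1 / 0.1355 ≈ 7.380074.

7.3801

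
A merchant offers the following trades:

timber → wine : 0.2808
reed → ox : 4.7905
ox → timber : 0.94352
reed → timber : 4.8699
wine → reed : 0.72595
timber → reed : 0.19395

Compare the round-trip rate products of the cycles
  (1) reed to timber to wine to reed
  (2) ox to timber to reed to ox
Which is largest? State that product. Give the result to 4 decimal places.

0.9927

(1) 4.8699 × 0.2808 × 0.72595 = 0.99271
(2) 0.94352 × 0.19395 × 4.7905 = 0.87664
Highest is cycle (1) at 0.9927 (≤1, no arbitrage).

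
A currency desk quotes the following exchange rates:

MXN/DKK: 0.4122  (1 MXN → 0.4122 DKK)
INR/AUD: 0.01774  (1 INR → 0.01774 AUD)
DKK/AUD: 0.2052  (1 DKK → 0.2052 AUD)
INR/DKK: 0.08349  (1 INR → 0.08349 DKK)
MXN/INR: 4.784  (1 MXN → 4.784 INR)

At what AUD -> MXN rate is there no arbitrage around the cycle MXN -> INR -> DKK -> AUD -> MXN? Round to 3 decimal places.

12.201

Known legs of the cycle: 4.784 × 0.08349 × 0.2052 = 0.081960196032
For no arbitrage the full-cycle product must be 1, so the missing rate is 1 / 0.081960196032 ≈ 12.20104.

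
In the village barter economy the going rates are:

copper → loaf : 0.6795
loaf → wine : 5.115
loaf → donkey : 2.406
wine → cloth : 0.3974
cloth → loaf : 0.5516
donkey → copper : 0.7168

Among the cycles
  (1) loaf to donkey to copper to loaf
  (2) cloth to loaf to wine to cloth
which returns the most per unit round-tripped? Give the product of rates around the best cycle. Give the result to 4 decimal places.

(1) 2.406 × 0.7168 × 0.6795 = 1.17188
(2) 0.5516 × 5.115 × 0.3974 = 1.12124
Highest is cycle (1) at 1.1719 (>1, arbitrage).

1.1719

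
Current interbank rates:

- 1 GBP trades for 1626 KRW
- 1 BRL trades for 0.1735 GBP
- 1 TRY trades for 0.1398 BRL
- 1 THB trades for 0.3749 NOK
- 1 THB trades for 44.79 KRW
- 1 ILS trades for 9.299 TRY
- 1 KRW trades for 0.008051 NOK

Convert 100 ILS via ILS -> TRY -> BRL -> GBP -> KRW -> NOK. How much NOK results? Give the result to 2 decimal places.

100 ILS × 9.299 = 929.9 TRY
929.9 TRY × 0.1398 = 130.00002 BRL
130.00002 BRL × 0.1735 = 22.55500347 GBP
22.55500347 GBP × 1626 = 36674.43564222 KRW
36674.43564222 KRW × 0.008051 = 295.26588135551322 NOK

295.27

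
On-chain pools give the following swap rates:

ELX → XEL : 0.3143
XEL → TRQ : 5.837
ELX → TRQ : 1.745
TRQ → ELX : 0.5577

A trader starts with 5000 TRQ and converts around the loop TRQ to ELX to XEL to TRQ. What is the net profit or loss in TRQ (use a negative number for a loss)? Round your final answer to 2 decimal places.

115.70

5000 TRQ × 0.5577 = 2788.5 ELX
2788.5 ELX × 0.3143 = 876.42555 XEL
876.42555 XEL × 5.837 = 5115.69593535 TRQ
Net change: 5115.69593535 − 5000 = 115.69593535 TRQ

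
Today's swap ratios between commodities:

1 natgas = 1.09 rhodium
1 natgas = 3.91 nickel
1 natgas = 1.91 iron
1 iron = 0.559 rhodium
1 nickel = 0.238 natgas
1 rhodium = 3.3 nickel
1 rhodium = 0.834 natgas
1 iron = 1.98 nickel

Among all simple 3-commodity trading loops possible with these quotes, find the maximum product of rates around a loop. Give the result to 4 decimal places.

0.9001

nickel→natgas→iron→nickel: 0.238 × 1.91 × 1.98 = 0.90007
natgas→iron→rhodium→natgas: 1.91 × 0.559 × 0.834 = 0.89045
nickel→natgas→rhodium→nickel: 0.238 × 1.09 × 3.3 = 0.85609
Maximum is nickel→natgas→iron→nickel at 0.9001; no arbitrage — every cycle loses value.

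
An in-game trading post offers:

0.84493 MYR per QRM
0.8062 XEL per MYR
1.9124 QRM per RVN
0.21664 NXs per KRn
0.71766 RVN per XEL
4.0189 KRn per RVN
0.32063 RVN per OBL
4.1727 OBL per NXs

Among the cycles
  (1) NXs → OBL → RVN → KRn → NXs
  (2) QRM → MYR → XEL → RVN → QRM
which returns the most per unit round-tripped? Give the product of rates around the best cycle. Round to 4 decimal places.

(1) 4.1727 × 0.32063 × 4.0189 × 0.21664 = 1.16484
(2) 0.84493 × 0.8062 × 0.71766 × 1.9124 = 0.93489
Highest is cycle (1) at 1.1648 (>1, arbitrage).

1.1648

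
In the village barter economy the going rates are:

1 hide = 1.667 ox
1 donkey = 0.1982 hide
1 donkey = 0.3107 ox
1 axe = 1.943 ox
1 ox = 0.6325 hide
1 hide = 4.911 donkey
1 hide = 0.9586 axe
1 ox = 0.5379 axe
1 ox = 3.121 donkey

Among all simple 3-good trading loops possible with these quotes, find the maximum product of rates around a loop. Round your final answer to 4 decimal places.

1.1781

hide→axe→ox→hide: 0.9586 × 1.943 × 0.6325 = 1.17807
hide→ox→donkey→hide: 1.667 × 3.121 × 0.1982 = 1.03118
hide→donkey→ox→hide: 4.911 × 0.3107 × 0.6325 = 0.96510
Maximum is hide→axe→ox→hide at 1.1781; arbitrage exists.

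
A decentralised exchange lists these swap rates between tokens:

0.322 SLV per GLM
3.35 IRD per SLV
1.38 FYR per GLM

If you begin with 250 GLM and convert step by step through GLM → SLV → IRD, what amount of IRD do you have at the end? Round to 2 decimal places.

250 GLM × 0.322 = 80.5 SLV
80.5 SLV × 3.35 = 269.675 IRD

269.68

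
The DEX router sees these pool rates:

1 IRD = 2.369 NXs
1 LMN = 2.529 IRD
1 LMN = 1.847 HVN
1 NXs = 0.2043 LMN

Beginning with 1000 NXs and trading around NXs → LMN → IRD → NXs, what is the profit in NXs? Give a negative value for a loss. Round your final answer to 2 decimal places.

224.00

1000 NXs × 0.2043 = 204.3 LMN
204.3 LMN × 2.529 = 516.6747 IRD
516.6747 IRD × 2.369 = 1224.0023643 NXs
Net change: 1224.0023643 − 1000 = 224.0023643 NXs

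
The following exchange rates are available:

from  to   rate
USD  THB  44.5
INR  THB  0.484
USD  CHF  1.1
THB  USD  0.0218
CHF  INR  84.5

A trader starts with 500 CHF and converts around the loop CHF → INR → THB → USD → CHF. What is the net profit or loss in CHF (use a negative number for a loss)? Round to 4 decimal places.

-9.6330

500 CHF × 84.5 = 42250 INR
42250 INR × 0.484 = 20449 THB
20449 THB × 0.0218 = 445.7882 USD
445.7882 USD × 1.1 = 490.36702 CHF
Net change: 490.36702 − 500 = -9.63298 CHF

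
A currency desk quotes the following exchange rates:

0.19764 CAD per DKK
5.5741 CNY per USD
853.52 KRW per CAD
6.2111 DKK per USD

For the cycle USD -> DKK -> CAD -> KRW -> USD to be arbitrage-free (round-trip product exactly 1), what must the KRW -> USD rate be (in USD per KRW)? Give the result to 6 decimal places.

Known legs of the cycle: 6.2111 × 0.19764 × 853.52 = 1047.74855095008
For no arbitrage the full-cycle product must be 1, so the missing rate is 1 / 1047.74855095008 ≈ 0.00095443.

0.000954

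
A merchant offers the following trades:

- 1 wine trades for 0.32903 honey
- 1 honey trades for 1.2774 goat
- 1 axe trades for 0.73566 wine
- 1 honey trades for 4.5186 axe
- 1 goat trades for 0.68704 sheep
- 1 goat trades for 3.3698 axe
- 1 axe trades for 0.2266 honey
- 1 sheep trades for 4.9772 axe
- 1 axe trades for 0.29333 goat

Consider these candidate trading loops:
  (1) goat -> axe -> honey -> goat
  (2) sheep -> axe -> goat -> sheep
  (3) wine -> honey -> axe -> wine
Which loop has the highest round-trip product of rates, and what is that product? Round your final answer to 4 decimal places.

1.0937

(1) 3.3698 × 0.2266 × 1.2774 = 0.97542
(2) 4.9772 × 0.29333 × 0.68704 = 1.00305
(3) 0.32903 × 4.5186 × 0.73566 = 1.09375
Highest is cycle (3) at 1.0937 (>1, arbitrage).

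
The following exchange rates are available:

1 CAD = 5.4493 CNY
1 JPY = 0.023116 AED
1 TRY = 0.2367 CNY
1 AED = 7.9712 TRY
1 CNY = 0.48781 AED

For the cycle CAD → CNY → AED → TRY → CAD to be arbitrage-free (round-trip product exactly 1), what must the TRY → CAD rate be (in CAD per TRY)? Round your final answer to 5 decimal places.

0.04719

Known legs of the cycle: 5.4493 × 0.48781 × 7.9712 = 21.1892274406496
For no arbitrage the full-cycle product must be 1, so the missing rate is 1 / 21.1892274406496 ≈ 0.0471938.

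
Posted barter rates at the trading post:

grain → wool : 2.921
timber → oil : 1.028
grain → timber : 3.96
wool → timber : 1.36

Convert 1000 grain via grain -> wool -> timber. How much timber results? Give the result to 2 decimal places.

1000 grain × 2.921 = 2921 wool
2921 wool × 1.36 = 3972.56 timber

3972.56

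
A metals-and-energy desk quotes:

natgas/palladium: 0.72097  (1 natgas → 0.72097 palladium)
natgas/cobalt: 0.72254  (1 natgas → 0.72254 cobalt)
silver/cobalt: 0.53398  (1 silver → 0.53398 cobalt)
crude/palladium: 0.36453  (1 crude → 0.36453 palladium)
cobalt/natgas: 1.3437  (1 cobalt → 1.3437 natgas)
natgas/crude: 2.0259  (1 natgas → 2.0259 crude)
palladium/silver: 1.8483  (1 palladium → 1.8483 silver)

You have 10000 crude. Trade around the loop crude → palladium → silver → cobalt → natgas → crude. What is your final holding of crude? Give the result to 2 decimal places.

10000 crude × 0.36453 = 3645.3 palladium
3645.3 palladium × 1.8483 = 6737.60799 silver
6737.60799 silver × 0.53398 = 3597.7479145002 cobalt
3597.7479145002 cobalt × 1.3437 = 4834.29387271391874 natgas
4834.29387271391874 natgas × 2.0259 = 9793.795956731127975366 crude

9793.80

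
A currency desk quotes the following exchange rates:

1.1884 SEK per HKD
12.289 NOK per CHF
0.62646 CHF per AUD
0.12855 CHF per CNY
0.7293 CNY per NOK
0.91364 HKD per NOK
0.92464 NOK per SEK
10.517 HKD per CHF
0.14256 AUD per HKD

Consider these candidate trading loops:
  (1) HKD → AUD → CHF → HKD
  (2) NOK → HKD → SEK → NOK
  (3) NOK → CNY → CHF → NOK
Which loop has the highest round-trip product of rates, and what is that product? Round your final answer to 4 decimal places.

(1) 0.14256 × 0.62646 × 10.517 = 0.93925
(2) 0.91364 × 1.1884 × 0.92464 = 1.00395
(3) 0.7293 × 0.12855 × 12.289 = 1.15211
Highest is cycle (3) at 1.1521 (>1, arbitrage).

1.1521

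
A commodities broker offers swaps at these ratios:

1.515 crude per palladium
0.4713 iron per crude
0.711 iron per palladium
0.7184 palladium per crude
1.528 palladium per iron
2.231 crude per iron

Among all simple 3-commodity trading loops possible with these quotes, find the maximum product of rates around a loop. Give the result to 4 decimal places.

iron→crude→palladium→iron: 2.231 × 0.7184 × 0.711 = 1.13956
iron→palladium→crude→iron: 1.528 × 1.515 × 0.4713 = 1.09102
Maximum is iron→crude→palladium→iron at 1.1396; arbitrage exists.

1.1396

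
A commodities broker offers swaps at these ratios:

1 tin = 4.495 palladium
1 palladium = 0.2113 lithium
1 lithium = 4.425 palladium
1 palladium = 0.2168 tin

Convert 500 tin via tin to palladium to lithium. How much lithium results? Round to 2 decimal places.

500 tin × 4.495 = 2247.5 palladium
2247.5 palladium × 0.2113 = 474.89675 lithium

474.90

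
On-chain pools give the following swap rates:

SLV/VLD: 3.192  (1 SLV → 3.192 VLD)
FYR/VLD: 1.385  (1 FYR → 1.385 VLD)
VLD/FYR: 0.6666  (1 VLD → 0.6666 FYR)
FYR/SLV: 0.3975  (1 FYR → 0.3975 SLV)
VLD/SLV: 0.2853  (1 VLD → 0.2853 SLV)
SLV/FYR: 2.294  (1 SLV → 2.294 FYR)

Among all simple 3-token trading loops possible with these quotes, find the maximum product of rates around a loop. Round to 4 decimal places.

SLV→FYR→VLD→SLV: 2.294 × 1.385 × 0.2853 = 0.90645
SLV→VLD→FYR→SLV: 3.192 × 0.6666 × 0.3975 = 0.84580
Maximum is SLV→FYR→VLD→SLV at 0.9065; no arbitrage — every cycle loses value.

0.9065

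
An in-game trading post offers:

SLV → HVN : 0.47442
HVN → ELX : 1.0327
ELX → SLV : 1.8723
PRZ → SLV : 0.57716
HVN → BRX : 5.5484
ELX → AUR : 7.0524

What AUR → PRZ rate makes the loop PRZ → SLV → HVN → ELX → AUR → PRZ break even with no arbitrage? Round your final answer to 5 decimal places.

Known legs of the cycle: 0.57716 × 0.47442 × 1.0327 × 7.0524 = 1.994207419400612256
For no arbitrage the full-cycle product must be 1, so the missing rate is 1 / 1.994207419400612256 ≈ 0.5014524.

0.50145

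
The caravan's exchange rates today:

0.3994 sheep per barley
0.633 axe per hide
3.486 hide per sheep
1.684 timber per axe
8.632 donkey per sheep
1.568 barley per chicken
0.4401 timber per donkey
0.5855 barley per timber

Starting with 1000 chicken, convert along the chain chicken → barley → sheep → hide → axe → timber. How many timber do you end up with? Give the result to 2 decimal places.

2327.17

1000 chicken × 1.568 = 1568 barley
1568 barley × 0.3994 = 626.2592 sheep
626.2592 sheep × 3.486 = 2183.1395712 hide
2183.1395712 hide × 0.633 = 1381.9273485696 axe
1381.9273485696 axe × 1.684 = 2327.1656549912064 timber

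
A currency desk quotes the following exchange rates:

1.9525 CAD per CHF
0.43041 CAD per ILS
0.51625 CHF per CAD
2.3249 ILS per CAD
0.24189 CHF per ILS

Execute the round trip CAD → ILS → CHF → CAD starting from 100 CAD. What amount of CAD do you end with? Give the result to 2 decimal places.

100 CAD × 2.3249 = 232.49 ILS
232.49 ILS × 0.24189 = 56.2370061 CHF
56.2370061 CHF × 1.9525 = 109.80275441025 CAD

109.80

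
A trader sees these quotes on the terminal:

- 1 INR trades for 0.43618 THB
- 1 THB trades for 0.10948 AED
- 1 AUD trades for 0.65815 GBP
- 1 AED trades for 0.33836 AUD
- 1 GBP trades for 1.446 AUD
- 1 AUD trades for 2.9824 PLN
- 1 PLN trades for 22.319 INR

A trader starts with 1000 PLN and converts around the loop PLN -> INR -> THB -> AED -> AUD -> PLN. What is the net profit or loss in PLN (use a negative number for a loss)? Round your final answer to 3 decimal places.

75.524

1000 PLN × 22.319 = 22319 INR
22319 INR × 0.43618 = 9735.10142 THB
9735.10142 THB × 0.10948 = 1065.7989034616 AED
1065.7989034616 AED × 0.33836 = 360.623716975266976 AUD
360.623716975266976 AUD × 2.9824 = 1075.5241735070362292224 PLN
Net change: 1075.5241735070362292224 − 1000 = 75.5241735070362292224 PLN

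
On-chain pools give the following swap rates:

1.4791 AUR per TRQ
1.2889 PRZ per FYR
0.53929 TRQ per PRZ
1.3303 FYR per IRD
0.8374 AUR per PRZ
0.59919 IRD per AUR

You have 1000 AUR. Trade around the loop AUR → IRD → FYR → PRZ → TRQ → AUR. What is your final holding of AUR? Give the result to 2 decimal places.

819.51

1000 AUR × 0.59919 = 599.19 IRD
599.19 IRD × 1.3303 = 797.102457 FYR
797.102457 FYR × 1.2889 = 1027.3853568273 PRZ
1027.3853568273 PRZ × 0.53929 = 554.058649083394617 TRQ
554.058649083394617 TRQ × 1.4791 = 819.5081478592489780047 AUR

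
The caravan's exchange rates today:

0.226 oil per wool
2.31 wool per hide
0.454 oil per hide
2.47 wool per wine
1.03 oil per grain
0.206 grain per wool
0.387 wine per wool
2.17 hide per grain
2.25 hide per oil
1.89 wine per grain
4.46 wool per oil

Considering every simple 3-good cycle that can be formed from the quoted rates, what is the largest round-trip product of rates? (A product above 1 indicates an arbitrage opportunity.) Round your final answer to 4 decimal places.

hide→wool→oil→hide: 2.31 × 0.226 × 2.25 = 1.17464
hide→wool→grain→hide: 2.31 × 0.206 × 2.17 = 1.03262
wool→grain→wine→wool: 0.206 × 1.89 × 2.47 = 0.96167
wool→grain→oil→wool: 0.206 × 1.03 × 4.46 = 0.94632
Maximum is hide→wool→oil→hide at 1.1746; arbitrage exists.

1.1746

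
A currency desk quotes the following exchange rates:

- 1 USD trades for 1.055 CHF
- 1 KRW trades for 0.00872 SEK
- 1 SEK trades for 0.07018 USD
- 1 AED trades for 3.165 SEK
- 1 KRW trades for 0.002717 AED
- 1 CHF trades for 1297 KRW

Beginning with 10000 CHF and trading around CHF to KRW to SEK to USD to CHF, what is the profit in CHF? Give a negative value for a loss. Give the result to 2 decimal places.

-1626.21

10000 CHF × 1297 = 12970000 KRW
12970000 KRW × 0.00872 = 113098.4 SEK
113098.4 SEK × 0.07018 = 7937.245712 USD
7937.245712 USD × 1.055 = 8373.79422616 CHF
Net change: 8373.79422616 − 10000 = -1626.20577384 CHF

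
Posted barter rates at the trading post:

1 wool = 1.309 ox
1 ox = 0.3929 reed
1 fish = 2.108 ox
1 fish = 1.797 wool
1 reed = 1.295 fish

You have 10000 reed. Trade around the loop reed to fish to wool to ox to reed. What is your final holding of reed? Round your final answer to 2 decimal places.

11968.49

10000 reed × 1.295 = 12950 fish
12950 fish × 1.797 = 23271.15 wool
23271.15 wool × 1.309 = 30461.93535 ox
30461.93535 ox × 0.3929 = 11968.494399015 reed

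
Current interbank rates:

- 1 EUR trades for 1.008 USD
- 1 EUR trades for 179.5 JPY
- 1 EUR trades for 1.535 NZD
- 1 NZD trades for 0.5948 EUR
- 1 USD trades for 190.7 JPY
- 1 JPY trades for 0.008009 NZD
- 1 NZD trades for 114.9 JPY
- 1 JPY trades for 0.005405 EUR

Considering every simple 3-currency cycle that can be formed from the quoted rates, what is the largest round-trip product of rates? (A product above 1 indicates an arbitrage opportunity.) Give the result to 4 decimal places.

1.0390

JPY→EUR→USD→JPY: 0.005405 × 1.008 × 190.7 = 1.03898
JPY→EUR→NZD→JPY: 0.005405 × 1.535 × 114.9 = 0.95329
JPY→NZD→EUR→JPY: 0.008009 × 0.5948 × 179.5 = 0.85509
Maximum is JPY→EUR→USD→JPY at 1.0390; arbitrage exists.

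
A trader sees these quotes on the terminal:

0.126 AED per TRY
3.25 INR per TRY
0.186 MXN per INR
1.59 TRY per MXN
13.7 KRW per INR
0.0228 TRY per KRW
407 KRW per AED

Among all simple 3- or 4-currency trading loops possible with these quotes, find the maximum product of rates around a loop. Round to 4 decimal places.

TRY→AED→KRW→TRY: 0.126 × 407 × 0.0228 = 1.16923
TRY→INR→KRW→TRY: 3.25 × 13.7 × 0.0228 = 1.01517
MXN→TRY→INR→MXN: 1.59 × 3.25 × 0.186 = 0.96116
Maximum is TRY→AED→KRW→TRY at 1.1692; arbitrage exists.

1.1692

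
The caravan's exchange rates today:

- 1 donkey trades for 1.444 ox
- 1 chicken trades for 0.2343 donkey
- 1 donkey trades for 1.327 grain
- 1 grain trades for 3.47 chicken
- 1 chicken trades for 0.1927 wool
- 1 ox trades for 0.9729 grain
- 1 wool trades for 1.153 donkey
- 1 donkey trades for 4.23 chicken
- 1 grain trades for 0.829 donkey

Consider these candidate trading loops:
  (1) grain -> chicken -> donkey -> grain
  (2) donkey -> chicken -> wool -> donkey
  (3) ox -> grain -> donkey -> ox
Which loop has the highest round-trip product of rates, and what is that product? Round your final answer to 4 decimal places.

1.1646

(1) 3.47 × 0.2343 × 1.327 = 1.07888
(2) 4.23 × 0.1927 × 1.153 = 0.93983
(3) 0.9729 × 0.829 × 1.444 = 1.16464
Highest is cycle (3) at 1.1646 (>1, arbitrage).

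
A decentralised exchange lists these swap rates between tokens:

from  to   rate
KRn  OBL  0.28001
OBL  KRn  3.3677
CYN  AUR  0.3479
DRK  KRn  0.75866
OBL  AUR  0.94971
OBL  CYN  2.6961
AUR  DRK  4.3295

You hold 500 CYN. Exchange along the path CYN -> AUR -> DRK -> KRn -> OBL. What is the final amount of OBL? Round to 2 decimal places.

159.99

500 CYN × 0.3479 = 173.95 AUR
173.95 AUR × 4.3295 = 753.116525 DRK
753.116525 DRK × 0.75866 = 571.3593828565 KRn
571.3593828565 KRn × 0.28001 = 159.986340793648565 OBL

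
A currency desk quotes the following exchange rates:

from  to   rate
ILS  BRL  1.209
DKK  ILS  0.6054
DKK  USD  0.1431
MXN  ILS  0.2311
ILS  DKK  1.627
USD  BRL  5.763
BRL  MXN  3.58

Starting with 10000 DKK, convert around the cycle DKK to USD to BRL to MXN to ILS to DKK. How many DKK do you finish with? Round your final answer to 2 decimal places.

10000 DKK × 0.1431 = 1431 USD
1431 USD × 5.763 = 8246.853 BRL
8246.853 BRL × 3.58 = 29523.73374 MXN
29523.73374 MXN × 0.2311 = 6822.934867314 ILS
6822.934867314 ILS × 1.627 = 11100.915029119878 DKK

11100.92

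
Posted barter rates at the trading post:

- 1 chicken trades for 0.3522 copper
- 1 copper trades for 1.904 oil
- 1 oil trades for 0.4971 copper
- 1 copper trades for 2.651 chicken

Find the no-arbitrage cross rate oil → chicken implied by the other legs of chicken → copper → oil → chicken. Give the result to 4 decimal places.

Known legs of the cycle: 0.3522 × 1.904 = 0.6705888
For no arbitrage the full-cycle product must be 1, so the missing rate is 1 / 0.6705888 ≈ 1.491227.

1.4912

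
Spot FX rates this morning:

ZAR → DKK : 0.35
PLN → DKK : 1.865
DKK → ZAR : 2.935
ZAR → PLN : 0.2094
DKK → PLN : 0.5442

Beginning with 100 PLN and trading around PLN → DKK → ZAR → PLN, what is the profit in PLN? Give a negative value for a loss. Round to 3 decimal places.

14.621

100 PLN × 1.865 = 186.5 DKK
186.5 DKK × 2.935 = 547.3775 ZAR
547.3775 ZAR × 0.2094 = 114.6208485 PLN
Net change: 114.6208485 − 100 = 14.6208485 PLN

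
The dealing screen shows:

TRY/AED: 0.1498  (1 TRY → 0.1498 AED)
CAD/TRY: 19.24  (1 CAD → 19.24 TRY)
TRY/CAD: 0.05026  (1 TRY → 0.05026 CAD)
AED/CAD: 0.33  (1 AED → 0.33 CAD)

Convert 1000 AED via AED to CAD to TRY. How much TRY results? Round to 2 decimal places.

6349.20

1000 AED × 0.33 = 330 CAD
330 CAD × 19.24 = 6349.2 TRY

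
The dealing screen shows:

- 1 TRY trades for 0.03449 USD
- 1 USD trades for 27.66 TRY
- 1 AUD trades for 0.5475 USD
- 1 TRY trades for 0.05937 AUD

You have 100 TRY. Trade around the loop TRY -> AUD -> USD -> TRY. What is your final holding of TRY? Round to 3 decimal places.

100 TRY × 0.05937 = 5.937 AUD
5.937 AUD × 0.5475 = 3.2505075 USD
3.2505075 USD × 27.66 = 89.90903745 TRY

89.909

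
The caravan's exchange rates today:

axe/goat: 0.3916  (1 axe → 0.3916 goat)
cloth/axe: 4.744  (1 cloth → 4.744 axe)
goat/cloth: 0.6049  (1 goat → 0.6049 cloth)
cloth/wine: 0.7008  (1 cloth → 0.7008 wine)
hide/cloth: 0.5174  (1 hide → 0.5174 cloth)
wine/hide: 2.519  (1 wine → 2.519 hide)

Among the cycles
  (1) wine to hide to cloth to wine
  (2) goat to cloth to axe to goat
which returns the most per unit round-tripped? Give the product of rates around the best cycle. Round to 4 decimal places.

1.1238

(1) 2.519 × 0.5174 × 0.7008 = 0.91337
(2) 0.6049 × 4.744 × 0.3916 = 1.12375
Highest is cycle (2) at 1.1238 (>1, arbitrage).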